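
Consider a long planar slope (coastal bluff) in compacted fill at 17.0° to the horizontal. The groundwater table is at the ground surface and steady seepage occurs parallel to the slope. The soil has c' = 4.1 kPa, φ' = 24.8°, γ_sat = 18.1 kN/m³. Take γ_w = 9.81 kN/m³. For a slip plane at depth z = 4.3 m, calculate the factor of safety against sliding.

FS = 0.88

With seepage parallel to the slope and the water table at the surface, the effective normal stress on the slip plane uses the buoyant unit weight γ' = γ_sat − γ_w while the driving shear stress uses γ_sat:
FS = [c' + γ' z cos²β tanφ'] / [γ_sat z sinβ cosβ]
γ' = 18.1 − 9.81 = 8.29 kN/m³
Numerator = 4.1 + 8.29·4.3·cos²17.0°·tan24.8° = 4.1 + 8.29·4.3·0.9145·0.4621 = 19.163 kPa
Denominator = 18.1·4.3·sin17.0°·cos17.0° = 18.1·4.3·0.2924·0.9563 = 21.761 kPa
FS = 19.163 / 21.761 = 0.881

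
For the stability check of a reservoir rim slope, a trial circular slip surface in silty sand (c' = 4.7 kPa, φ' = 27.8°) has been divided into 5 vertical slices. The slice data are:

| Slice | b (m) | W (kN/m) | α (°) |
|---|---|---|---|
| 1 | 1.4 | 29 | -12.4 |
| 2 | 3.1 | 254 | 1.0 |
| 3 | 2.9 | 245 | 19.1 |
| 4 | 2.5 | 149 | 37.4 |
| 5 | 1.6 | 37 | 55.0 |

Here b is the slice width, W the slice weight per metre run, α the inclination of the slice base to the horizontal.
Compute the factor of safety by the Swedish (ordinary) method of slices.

Ordinary method of slices: FS = Σ[c'·Δl_i + (W_i cosα_i)·tanφ'] / Σ W_i sinα_i, with Δl_i = b_i / cosα_i.
Slice 1: Δl = 1.4/cos(-12.4°) = 1.433 m; N'_1 = 29·cos(-12.4°) = 28.3; c'Δl = 6.74; W sinα = -6.2
Slice 2: Δl = 3.1/cos1.0° = 3.100 m; N'_2 = 254·cos1.0° = 254.0; c'Δl = 14.57; W sinα = 4.4
Slice 3: Δl = 2.9/cos19.1° = 3.069 m; N'_3 = 245·cos19.1° = 231.5; c'Δl = 14.42; W sinα = 80.2
Slice 4: Δl = 2.5/cos37.4° = 3.147 m; N'_4 = 149·cos37.4° = 118.4; c'Δl = 14.79; W sinα = 90.5
Slice 5: Δl = 1.6/cos55.0° = 2.790 m; N'_5 = 37·cos55.0° = 21.2; c'Δl = 13.11; W sinα = 30.3
Σc'Δl = 63.6 kN/m; ΣN' = 653.4 kN/m; ΣW sinα = 199.2 kN/m
Resisting = 63.6 + 653.4·tan27.8° = 63.6 + 344.5 = 408.1 kN/m
FS = 408.1 / 199.2 = 2.049

FS = 2.05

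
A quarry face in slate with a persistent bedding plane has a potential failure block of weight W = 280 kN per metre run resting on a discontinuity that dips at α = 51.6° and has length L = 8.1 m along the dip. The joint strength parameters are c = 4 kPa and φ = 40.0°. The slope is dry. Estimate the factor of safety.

Resolving the block weight along and normal to the plane and applying the Mohr–Coulomb strength on the joint:
N' = W cosα = 280·cos51.6° = 173.9 kN/m
Driving force T = W sinα = 280·sin51.6° = 219.4 kN/m
Resisting force R = c·L + N'·tanφ = 4·8.1 + 173.9·tan40.0° = 32.4 + 145.9 = 178.3 kN/m
FS = R / T = 178.3 / 219.4 = 0.813

FS = 0.81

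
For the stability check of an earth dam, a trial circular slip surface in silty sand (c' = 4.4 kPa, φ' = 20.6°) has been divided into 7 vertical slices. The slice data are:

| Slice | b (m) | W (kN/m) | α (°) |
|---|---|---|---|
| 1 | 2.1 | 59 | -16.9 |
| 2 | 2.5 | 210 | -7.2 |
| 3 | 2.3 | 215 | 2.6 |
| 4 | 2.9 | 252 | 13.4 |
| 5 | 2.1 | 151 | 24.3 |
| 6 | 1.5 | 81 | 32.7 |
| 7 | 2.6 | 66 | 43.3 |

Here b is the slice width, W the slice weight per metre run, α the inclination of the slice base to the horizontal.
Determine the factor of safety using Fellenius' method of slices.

Ordinary method of slices: FS = Σ[c'·Δl_i + (W_i cosα_i)·tanφ'] / Σ W_i sinα_i, with Δl_i = b_i / cosα_i.
Slice 1: Δl = 2.1/cos(-16.9°) = 2.195 m; N'_1 = 59·cos(-16.9°) = 56.5; c'Δl = 9.66; W sinα = -17.2
Slice 2: Δl = 2.5/cos(-7.2°) = 2.520 m; N'_2 = 210·cos(-7.2°) = 208.3; c'Δl = 11.09; W sinα = -26.3
Slice 3: Δl = 2.3/cos2.6° = 2.302 m; N'_3 = 215·cos2.6° = 214.8; c'Δl = 10.13; W sinα = 9.8
Slice 4: Δl = 2.9/cos13.4° = 2.981 m; N'_4 = 252·cos13.4° = 245.1; c'Δl = 13.12; W sinα = 58.4
Slice 5: Δl = 2.1/cos24.3° = 2.304 m; N'_5 = 151·cos24.3° = 137.6; c'Δl = 10.14; W sinα = 62.1
Slice 6: Δl = 1.5/cos32.7° = 1.783 m; N'_6 = 81·cos32.7° = 68.2; c'Δl = 7.84; W sinα = 43.8
Slice 7: Δl = 2.6/cos43.3° = 3.573 m; N'_7 = 66·cos43.3° = 48.0; c'Δl = 15.72; W sinα = 45.3
Σc'Δl = 77.7 kN/m; ΣN' = 978.5 kN/m; ΣW sinα = 175.8 kN/m
Resisting = 77.7 + 978.5·tan20.6° = 77.7 + 367.8 = 445.5 kN/m
FS = 445.5 / 175.8 = 2.533

FS = 2.53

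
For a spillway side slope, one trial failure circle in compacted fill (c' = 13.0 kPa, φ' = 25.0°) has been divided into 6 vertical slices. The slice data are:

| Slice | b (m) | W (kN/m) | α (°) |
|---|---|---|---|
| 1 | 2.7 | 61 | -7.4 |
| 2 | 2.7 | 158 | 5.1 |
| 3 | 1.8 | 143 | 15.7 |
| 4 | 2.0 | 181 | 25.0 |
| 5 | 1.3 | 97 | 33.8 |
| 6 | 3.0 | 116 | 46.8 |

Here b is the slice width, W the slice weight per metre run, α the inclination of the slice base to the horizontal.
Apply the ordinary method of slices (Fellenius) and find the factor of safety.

Ordinary method of slices: FS = Σ[c'·Δl_i + (W_i cosα_i)·tanφ'] / Σ W_i sinα_i, with Δl_i = b_i / cosα_i.
Slice 1: Δl = 2.7/cos(-7.4°) = 2.723 m; N'_1 = 61·cos(-7.4°) = 60.5; c'Δl = 35.39; W sinα = -7.9
Slice 2: Δl = 2.7/cos5.1° = 2.711 m; N'_2 = 158·cos5.1° = 157.4; c'Δl = 35.24; W sinα = 14.0
Slice 3: Δl = 1.8/cos15.7° = 1.870 m; N'_3 = 143·cos15.7° = 137.7; c'Δl = 24.31; W sinα = 38.7
Slice 4: Δl = 2.0/cos25.0° = 2.207 m; N'_4 = 181·cos25.0° = 164.0; c'Δl = 28.69; W sinα = 76.5
Slice 5: Δl = 1.3/cos33.8° = 1.564 m; N'_5 = 97·cos33.8° = 80.6; c'Δl = 20.34; W sinα = 54.0
Slice 6: Δl = 3.0/cos46.8° = 4.382 m; N'_6 = 116·cos46.8° = 79.4; c'Δl = 56.97; W sinα = 84.6
Σc'Δl = 200.9 kN/m; ΣN' = 679.6 kN/m; ΣW sinα = 259.9 kN/m
Resisting = 200.9 + 679.6·tan25.0° = 200.9 + 316.9 = 517.8 kN/m
FS = 517.8 / 259.9 = 1.992

FS = 1.99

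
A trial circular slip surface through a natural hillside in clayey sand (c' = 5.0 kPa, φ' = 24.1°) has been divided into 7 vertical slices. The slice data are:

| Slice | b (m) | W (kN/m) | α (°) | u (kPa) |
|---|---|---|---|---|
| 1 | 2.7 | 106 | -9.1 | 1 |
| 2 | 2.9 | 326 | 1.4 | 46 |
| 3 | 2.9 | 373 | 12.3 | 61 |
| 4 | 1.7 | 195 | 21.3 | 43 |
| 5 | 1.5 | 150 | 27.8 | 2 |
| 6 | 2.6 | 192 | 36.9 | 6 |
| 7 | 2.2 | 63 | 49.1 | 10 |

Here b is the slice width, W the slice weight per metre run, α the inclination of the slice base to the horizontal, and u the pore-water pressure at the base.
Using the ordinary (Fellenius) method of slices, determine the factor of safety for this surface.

Ordinary method of slices: FS = Σ[c'·Δl_i + (W_i cosα_i − u_i·Δl_i)·tanφ'] / Σ W_i sinα_i, with Δl_i = b_i / cosα_i.
Slice 1: Δl = 2.7/cos(-9.1°) = 2.734 m; N'_1 = 106·cos(-9.1°) − 1·2.734 = 101.9; c'Δl = 13.67; W sinα = -16.8
Slice 2: Δl = 2.9/cos1.4° = 2.901 m; N'_2 = 326·cos1.4° − 46·2.901 = 192.5; c'Δl = 14.50; W sinα = 8.0
Slice 3: Δl = 2.9/cos12.3° = 2.968 m; N'_3 = 373·cos12.3° − 61·2.968 = 183.4; c'Δl = 14.84; W sinα = 79.5
Slice 4: Δl = 1.7/cos21.3° = 1.825 m; N'_4 = 195·cos21.3° − 43·1.825 = 103.2; c'Δl = 9.12; W sinα = 70.8
Slice 5: Δl = 1.5/cos27.8° = 1.696 m; N'_5 = 150·cos27.8° − 2·1.696 = 129.3; c'Δl = 8.48; W sinα = 70.0
Slice 6: Δl = 2.6/cos36.9° = 3.251 m; N'_6 = 192·cos36.9° − 6·3.251 = 134.0; c'Δl = 16.26; W sinα = 115.3
Slice 7: Δl = 2.2/cos49.1° = 3.360 m; N'_7 = 63·cos49.1° − 10·3.360 = 7.6; c'Δl = 16.80; W sinα = 47.6
Σc'Δl = 93.7 kN/m; ΣN' = 852.0 kN/m; ΣW sinα = 374.4 kN/m
Resisting = 93.7 + 852.0·tan24.1° = 93.7 + 381.1 = 474.8 kN/m
FS = 474.8 / 374.4 = 1.268

FS = 1.27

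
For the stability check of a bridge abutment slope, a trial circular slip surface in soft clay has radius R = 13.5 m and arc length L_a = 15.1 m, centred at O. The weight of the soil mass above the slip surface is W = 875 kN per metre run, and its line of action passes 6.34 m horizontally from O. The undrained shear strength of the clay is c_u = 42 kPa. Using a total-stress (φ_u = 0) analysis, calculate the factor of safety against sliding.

Taking moments about the centre O, the resisting moment is provided by the undrained shear strength acting along the arc:
M_R = c_u·L_a·R = 42·15.10·13.5 = 8561.7 kN·m/m
M_D = W·d = 875·6.34 = 5547.5 kN·m/m
FS = M_R / M_D = 8561.7 / 5547.5 = 1.543

FS = 1.54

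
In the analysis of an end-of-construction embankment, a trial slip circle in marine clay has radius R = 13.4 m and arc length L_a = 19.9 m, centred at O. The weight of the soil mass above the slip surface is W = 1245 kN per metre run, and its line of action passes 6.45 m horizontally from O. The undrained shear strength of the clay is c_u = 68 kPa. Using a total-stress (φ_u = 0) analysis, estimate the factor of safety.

FS = 2.26

Taking moments about the centre O, the resisting moment is provided by the undrained shear strength acting along the arc:
M_R = c_u·L_a·R = 68·19.90·13.4 = 18132.9 kN·m/m
M_D = W·d = 1245·6.45 = 8030.2 kN·m/m
FS = M_R / M_D = 18132.9 / 8030.2 = 2.258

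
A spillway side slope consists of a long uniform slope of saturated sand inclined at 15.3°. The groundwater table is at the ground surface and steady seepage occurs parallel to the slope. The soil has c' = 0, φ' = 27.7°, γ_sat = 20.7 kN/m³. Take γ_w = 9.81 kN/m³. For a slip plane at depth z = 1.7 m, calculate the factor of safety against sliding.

FS = 1.01

With seepage parallel to the slope and the water table at the surface, the effective normal stress on the slip plane uses the buoyant unit weight γ' = γ_sat − γ_w while the driving shear stress uses γ_sat:
FS = [c' + γ' z cos²β tanφ'] / [γ_sat z sinβ cosβ]
(For c' = 0 this reduces to FS = (γ'/γ_sat)·tanφ'/tanβ.)
γ' = 20.7 − 9.81 = 10.89 kN/m³
Numerator = 0.0 + 10.89·1.7·cos²15.3°·tan27.7° = 0.0 + 10.89·1.7·0.9304·0.5250 = 9.043 kPa
Denominator = 20.7·1.7·sin15.3°·cos15.3° = 20.7·1.7·0.2639·0.9646 = 8.957 kPa
FS = 9.043 / 8.957 = 1.010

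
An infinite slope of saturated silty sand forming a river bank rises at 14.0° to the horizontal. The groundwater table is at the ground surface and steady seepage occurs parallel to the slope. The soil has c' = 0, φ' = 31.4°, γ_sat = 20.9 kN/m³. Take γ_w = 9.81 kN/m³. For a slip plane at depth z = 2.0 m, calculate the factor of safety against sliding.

FS = 1.30

With seepage parallel to the slope and the water table at the surface, the effective normal stress on the slip plane uses the buoyant unit weight γ' = γ_sat − γ_w while the driving shear stress uses γ_sat:
FS = [c' + γ' z cos²β tanφ'] / [γ_sat z sinβ cosβ]
(For c' = 0 this reduces to FS = (γ'/γ_sat)·tanφ'/tanβ.)
γ' = 20.9 − 9.81 = 11.09 kN/m³
Numerator = 0.0 + 11.09·2.0·cos²14.0°·tan31.4° = 0.0 + 11.09·2.0·0.9415·0.6104 = 12.746 kPa
Denominator = 20.9·2.0·sin14.0°·cos14.0° = 20.9·2.0·0.2419·0.9703 = 9.812 kPa
FS = 12.746 / 9.812 = 1.299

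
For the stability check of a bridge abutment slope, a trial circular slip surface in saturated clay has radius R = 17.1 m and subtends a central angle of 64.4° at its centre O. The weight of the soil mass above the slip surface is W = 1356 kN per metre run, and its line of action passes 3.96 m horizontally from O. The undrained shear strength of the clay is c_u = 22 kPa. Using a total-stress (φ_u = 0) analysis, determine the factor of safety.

Taking moments about the centre O, the resisting moment is provided by the undrained shear strength acting along the arc:
Arc length L_a = R·θ = 17.1·(64.4°·π/180) = 17.1·1.1240 = 19.22 m
M_R = c_u·L_a·R = 22·19.22·17.1 = 7230.7 kN·m/m
M_D = W·d = 1356·3.96 = 5369.8 kN·m/m
FS = M_R / M_D = 7230.7 / 5369.8 = 1.347

FS = 1.35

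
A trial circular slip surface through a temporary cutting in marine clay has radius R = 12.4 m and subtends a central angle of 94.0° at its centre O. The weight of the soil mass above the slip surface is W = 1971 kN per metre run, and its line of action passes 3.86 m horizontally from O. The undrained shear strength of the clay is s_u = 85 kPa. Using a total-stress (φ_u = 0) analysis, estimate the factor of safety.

FS = 2.82

Taking moments about the centre O, the resisting moment is provided by the undrained shear strength acting along the arc:
Arc length L_a = R·θ = 12.4·(94.0°·π/180) = 12.4·1.6406 = 20.34 m
M_R = s_u·L_a·R = 85·20.34·12.4 = 21442.1 kN·m/m
M_D = W·d = 1971·3.86 = 7608.1 kN·m/m
FS = M_R / M_D = 21442.1 / 7608.1 = 2.818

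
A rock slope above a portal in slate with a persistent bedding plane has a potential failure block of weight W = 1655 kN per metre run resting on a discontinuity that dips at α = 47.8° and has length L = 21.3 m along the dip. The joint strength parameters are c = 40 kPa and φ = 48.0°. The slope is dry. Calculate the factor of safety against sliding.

FS = 1.70

Resolving the block weight along and normal to the plane and applying the Mohr–Coulomb strength on the joint:
N' = W cosα = 1655·cos47.8° = 1111.7 kN/m
Driving force T = W sinα = 1655·sin47.8° = 1226.0 kN/m
Resisting force R = c·L + N'·tanφ = 40·21.3 + 1111.7·tan48.0° = 852.0 + 1234.7 = 2086.7 kN/m
FS = R / T = 2086.7 / 1226.0 = 1.702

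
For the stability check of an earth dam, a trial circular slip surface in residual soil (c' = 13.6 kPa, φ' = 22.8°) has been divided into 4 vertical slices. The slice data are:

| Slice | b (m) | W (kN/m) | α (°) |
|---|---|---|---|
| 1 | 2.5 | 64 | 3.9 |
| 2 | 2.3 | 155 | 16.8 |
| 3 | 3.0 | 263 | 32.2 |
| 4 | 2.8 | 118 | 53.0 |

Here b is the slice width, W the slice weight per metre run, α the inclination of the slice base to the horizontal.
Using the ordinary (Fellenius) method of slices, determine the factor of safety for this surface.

FS = 1.38

Ordinary method of slices: FS = Σ[c'·Δl_i + (W_i cosα_i)·tanφ'] / Σ W_i sinα_i, with Δl_i = b_i / cosα_i.
Slice 1: Δl = 2.5/cos3.9° = 2.506 m; N'_1 = 64·cos3.9° = 63.9; c'Δl = 34.08; W sinα = 4.4
Slice 2: Δl = 2.3/cos16.8° = 2.403 m; N'_2 = 155·cos16.8° = 148.4; c'Δl = 32.67; W sinα = 44.8
Slice 3: Δl = 3.0/cos32.2° = 3.545 m; N'_3 = 263·cos32.2° = 222.5; c'Δl = 48.22; W sinα = 140.1
Slice 4: Δl = 2.8/cos53.0° = 4.653 m; N'_4 = 118·cos53.0° = 71.0; c'Δl = 63.28; W sinα = 94.2
Σc'Δl = 178.2 kN/m; ΣN' = 505.8 kN/m; ΣW sinα = 283.5 kN/m
Resisting = 178.2 + 505.8·tan22.8° = 178.2 + 212.6 = 390.9 kN/m
FS = 390.9 / 283.5 = 1.379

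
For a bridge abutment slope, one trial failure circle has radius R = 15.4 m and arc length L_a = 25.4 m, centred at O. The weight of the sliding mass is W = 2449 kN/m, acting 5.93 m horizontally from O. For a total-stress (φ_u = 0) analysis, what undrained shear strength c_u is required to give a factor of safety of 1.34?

FS = c_u·L_a·R / (W·d), so c_u = FS·W·d / (L_a·R).
c_u = 1.34·2449·5.93 / (25.40·15.4) = 19460.2 / 391.16 = 49.75 kPa

c_u = 49.8 kPa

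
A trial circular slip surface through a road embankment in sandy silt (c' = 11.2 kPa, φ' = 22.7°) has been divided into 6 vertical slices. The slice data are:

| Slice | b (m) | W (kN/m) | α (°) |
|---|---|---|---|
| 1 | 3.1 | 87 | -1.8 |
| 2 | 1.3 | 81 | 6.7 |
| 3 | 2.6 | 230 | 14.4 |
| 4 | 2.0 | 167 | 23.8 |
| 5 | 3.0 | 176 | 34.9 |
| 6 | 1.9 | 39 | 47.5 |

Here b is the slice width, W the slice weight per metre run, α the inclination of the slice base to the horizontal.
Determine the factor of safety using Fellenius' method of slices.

Ordinary method of slices: FS = Σ[c'·Δl_i + (W_i cosα_i)·tanφ'] / Σ W_i sinα_i, with Δl_i = b_i / cosα_i.
Slice 1: Δl = 3.1/cos(-1.8°) = 3.102 m; N'_1 = 87·cos(-1.8°) = 87.0; c'Δl = 34.74; W sinα = -2.7
Slice 2: Δl = 1.3/cos6.7° = 1.309 m; N'_2 = 81·cos6.7° = 80.4; c'Δl = 14.66; W sinα = 9.5
Slice 3: Δl = 2.6/cos14.4° = 2.684 m; N'_3 = 230·cos14.4° = 222.8; c'Δl = 30.06; W sinα = 57.2
Slice 4: Δl = 2.0/cos23.8° = 2.186 m; N'_4 = 167·cos23.8° = 152.8; c'Δl = 24.48; W sinα = 67.4
Slice 5: Δl = 3.0/cos34.9° = 3.658 m; N'_5 = 176·cos34.9° = 144.3; c'Δl = 40.97; W sinα = 100.7
Slice 6: Δl = 1.9/cos47.5° = 2.812 m; N'_6 = 39·cos47.5° = 26.3; c'Δl = 31.50; W sinα = 28.8
Σc'Δl = 176.4 kN/m; ΣN' = 713.7 kN/m; ΣW sinα = 260.8 kN/m
Resisting = 176.4 + 713.7·tan22.7° = 176.4 + 298.5 = 474.9 kN/m
FS = 474.9 / 260.8 = 1.821

FS = 1.82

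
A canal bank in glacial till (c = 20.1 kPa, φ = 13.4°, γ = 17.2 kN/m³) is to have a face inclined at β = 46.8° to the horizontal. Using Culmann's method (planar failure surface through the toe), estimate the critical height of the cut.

H_c = 20.07 m

Culmann's analysis gives the critical failure plane at α_cr = (β + φ)/2 = (46.8 + 13.4)/2 = 30.1°, and the critical height
H_c = (4c/γ) · sinβ cosφ / [1 − cos(β − φ)]
    = (4·20.1/17.2) · sin46.8°·cos13.4° / [1 − cos(33.4°)]
    = 4.674 · 0.7290·0.9728 / [1 − 0.8348]
    = 4.674 · 0.7091 / 0.1652
    = 20.07 m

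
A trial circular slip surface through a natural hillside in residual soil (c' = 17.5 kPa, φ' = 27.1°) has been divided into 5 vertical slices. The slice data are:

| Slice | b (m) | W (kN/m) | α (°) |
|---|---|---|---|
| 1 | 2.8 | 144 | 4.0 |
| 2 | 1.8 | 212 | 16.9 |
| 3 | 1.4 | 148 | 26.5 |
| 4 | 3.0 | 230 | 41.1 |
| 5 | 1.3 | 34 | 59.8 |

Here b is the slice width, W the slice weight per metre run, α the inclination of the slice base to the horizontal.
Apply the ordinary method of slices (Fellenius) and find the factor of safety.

Ordinary method of slices: FS = Σ[c'·Δl_i + (W_i cosα_i)·tanφ'] / Σ W_i sinα_i, with Δl_i = b_i / cosα_i.
Slice 1: Δl = 2.8/cos4.0° = 2.807 m; N'_1 = 144·cos4.0° = 143.6; c'Δl = 49.12; W sinα = 10.0
Slice 2: Δl = 1.8/cos16.9° = 1.881 m; N'_2 = 212·cos16.9° = 202.8; c'Δl = 32.92; W sinα = 61.6
Slice 3: Δl = 1.4/cos26.5° = 1.564 m; N'_3 = 148·cos26.5° = 132.5; c'Δl = 27.38; W sinα = 66.0
Slice 4: Δl = 3.0/cos41.1° = 3.981 m; N'_4 = 230·cos41.1° = 173.3; c'Δl = 69.67; W sinα = 151.2
Slice 5: Δl = 1.3/cos59.8° = 2.584 m; N'_5 = 34·cos59.8° = 17.1; c'Δl = 45.23; W sinα = 29.4
Σc'Δl = 224.3 kN/m; ΣN' = 669.4 kN/m; ΣW sinα = 318.3 kN/m
Resisting = 224.3 + 669.4·tan27.1° = 224.3 + 342.5 = 566.8 kN/m
FS = 566.8 / 318.3 = 1.781

FS = 1.78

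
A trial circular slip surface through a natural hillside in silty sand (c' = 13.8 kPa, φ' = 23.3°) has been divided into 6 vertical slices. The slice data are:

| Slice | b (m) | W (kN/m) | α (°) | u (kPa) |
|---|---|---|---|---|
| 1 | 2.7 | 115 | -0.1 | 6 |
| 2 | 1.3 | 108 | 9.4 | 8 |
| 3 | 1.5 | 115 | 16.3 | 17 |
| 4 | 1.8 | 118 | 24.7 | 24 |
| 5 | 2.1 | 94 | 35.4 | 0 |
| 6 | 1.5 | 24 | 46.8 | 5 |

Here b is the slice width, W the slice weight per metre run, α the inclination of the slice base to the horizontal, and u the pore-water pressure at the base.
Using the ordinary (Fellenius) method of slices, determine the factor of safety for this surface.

Ordinary method of slices: FS = Σ[c'·Δl_i + (W_i cosα_i − u_i·Δl_i)·tanφ'] / Σ W_i sinα_i, with Δl_i = b_i / cosα_i.
Slice 1: Δl = 2.7/cos(-0.1°) = 2.700 m; N'_1 = 115·cos(-0.1°) − 6·2.700 = 98.8; c'Δl = 37.26; W sinα = -0.2
Slice 2: Δl = 1.3/cos9.4° = 1.318 m; N'_2 = 108·cos9.4° − 8·1.318 = 96.0; c'Δl = 18.18; W sinα = 17.6
Slice 3: Δl = 1.5/cos16.3° = 1.563 m; N'_3 = 115·cos16.3° − 17·1.563 = 83.8; c'Δl = 21.57; W sinα = 32.3
Slice 4: Δl = 1.8/cos24.7° = 1.981 m; N'_4 = 118·cos24.7° − 24·1.981 = 59.7; c'Δl = 27.34; W sinα = 49.3
Slice 5: Δl = 2.1/cos35.4° = 2.576 m; N'_5 = 94·cos35.4° − 0·2.576 = 76.6; c'Δl = 35.55; W sinα = 54.5
Slice 6: Δl = 1.5/cos46.8° = 2.191 m; N'_6 = 24·cos46.8° − 5·2.191 = 5.5; c'Δl = 30.24; W sinα = 17.5
Σc'Δl = 170.1 kN/m; ΣN' = 420.4 kN/m; ΣW sinα = 171.0 kN/m
Resisting = 170.1 + 420.4·tan23.3° = 170.1 + 181.0 = 351.2 kN/m
FS = 351.2 / 171.0 = 2.054

FS = 2.05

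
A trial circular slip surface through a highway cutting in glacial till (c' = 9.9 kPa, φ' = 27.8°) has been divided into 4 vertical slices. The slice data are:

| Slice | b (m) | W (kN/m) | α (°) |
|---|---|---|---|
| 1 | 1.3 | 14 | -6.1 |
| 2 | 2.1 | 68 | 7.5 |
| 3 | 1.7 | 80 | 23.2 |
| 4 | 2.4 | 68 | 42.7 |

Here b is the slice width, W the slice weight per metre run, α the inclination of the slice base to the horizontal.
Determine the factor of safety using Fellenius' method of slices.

FS = 2.26

Ordinary method of slices: FS = Σ[c'·Δl_i + (W_i cosα_i)·tanφ'] / Σ W_i sinα_i, with Δl_i = b_i / cosα_i.
Slice 1: Δl = 1.3/cos(-6.1°) = 1.307 m; N'_1 = 14·cos(-6.1°) = 13.9; c'Δl = 12.94; W sinα = -1.5
Slice 2: Δl = 2.1/cos7.5° = 2.118 m; N'_2 = 68·cos7.5° = 67.4; c'Δl = 20.97; W sinα = 8.9
Slice 3: Δl = 1.7/cos23.2° = 1.850 m; N'_3 = 80·cos23.2° = 73.5; c'Δl = 18.31; W sinα = 31.5
Slice 4: Δl = 2.4/cos42.7° = 3.266 m; N'_4 = 68·cos42.7° = 50.0; c'Δl = 32.33; W sinα = 46.1
Σc'Δl = 84.6 kN/m; ΣN' = 204.8 kN/m; ΣW sinα = 85.0 kN/m
Resisting = 84.6 + 204.8·tan27.8° = 84.6 + 108.0 = 192.6 kN/m
FS = 192.6 / 85.0 = 2.265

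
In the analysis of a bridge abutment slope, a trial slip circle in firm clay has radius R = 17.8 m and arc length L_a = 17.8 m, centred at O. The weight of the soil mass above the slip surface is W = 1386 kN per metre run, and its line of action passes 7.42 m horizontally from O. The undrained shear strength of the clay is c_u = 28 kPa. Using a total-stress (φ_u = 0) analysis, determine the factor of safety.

FS = 0.86

Taking moments about the centre O, the resisting moment is provided by the undrained shear strength acting along the arc:
M_R = c_u·L_a·R = 28·17.80·17.8 = 8871.5 kN·m/m
M_D = W·d = 1386·7.42 = 10284.1 kN·m/m
FS = M_R / M_D = 8871.5 / 10284.1 = 0.863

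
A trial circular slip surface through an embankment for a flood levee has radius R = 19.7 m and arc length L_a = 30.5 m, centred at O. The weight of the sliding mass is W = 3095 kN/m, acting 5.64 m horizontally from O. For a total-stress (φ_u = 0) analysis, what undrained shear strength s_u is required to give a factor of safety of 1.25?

FS = s_u·L_a·R / (W·d), so s_u = FS·W·d / (L_a·R).
s_u = 1.25·3095·5.64 / (30.50·19.7) = 21819.8 / 600.85 = 36.31 kPa

s_u = 36.3 kPa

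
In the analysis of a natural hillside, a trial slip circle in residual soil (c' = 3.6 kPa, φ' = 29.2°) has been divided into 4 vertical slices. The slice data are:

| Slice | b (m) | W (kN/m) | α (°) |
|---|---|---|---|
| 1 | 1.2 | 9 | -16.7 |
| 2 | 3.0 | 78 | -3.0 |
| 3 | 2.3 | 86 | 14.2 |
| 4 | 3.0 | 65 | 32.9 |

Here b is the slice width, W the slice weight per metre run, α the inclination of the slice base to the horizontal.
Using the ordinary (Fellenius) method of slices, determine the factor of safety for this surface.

Ordinary method of slices: FS = Σ[c'·Δl_i + (W_i cosα_i)·tanφ'] / Σ W_i sinα_i, with Δl_i = b_i / cosα_i.
Slice 1: Δl = 1.2/cos(-16.7°) = 1.253 m; N'_1 = 9·cos(-16.7°) = 8.6; c'Δl = 4.51; W sinα = -2.6
Slice 2: Δl = 3.0/cos(-3.0°) = 3.004 m; N'_2 = 78·cos(-3.0°) = 77.9; c'Δl = 10.81; W sinα = -4.1
Slice 3: Δl = 2.3/cos14.2° = 2.372 m; N'_3 = 86·cos14.2° = 83.4; c'Δl = 8.54; W sinα = 21.1
Slice 4: Δl = 3.0/cos32.9° = 3.573 m; N'_4 = 65·cos32.9° = 54.6; c'Δl = 12.86; W sinα = 35.3
Σc'Δl = 36.7 kN/m; ΣN' = 224.5 kN/m; ΣW sinα = 49.7 kN/m
Resisting = 36.7 + 224.5·tan29.2° = 36.7 + 125.4 = 162.2 kN/m
FS = 162.2 / 49.7 = 3.261

FS = 3.26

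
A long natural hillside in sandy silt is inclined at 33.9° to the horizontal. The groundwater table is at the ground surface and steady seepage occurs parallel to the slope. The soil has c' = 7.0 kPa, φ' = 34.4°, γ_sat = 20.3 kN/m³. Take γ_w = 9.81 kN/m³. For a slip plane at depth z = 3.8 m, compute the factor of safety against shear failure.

With seepage parallel to the slope and the water table at the surface, the effective normal stress on the slip plane uses the buoyant unit weight γ' = γ_sat − γ_w while the driving shear stress uses γ_sat:
FS = [c' + γ' z cos²β tanφ'] / [γ_sat z sinβ cosβ]
γ' = 20.3 − 9.81 = 10.49 kN/m³
Numerator = 7.0 + 10.49·3.8·cos²33.9°·tan34.4° = 7.0 + 10.49·3.8·0.6889·0.6847 = 25.803 kPa
Denominator = 20.3·3.8·sin33.9°·cos33.9° = 20.3·3.8·0.5577·0.8300 = 35.711 kPa
FS = 25.803 / 35.711 = 0.723

FS = 0.72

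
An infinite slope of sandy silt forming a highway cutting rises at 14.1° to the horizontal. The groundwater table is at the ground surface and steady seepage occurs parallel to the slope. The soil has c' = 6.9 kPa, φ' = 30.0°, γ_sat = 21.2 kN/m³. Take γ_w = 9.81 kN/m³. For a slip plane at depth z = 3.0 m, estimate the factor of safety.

With seepage parallel to the slope and the water table at the surface, the effective normal stress on the slip plane uses the buoyant unit weight γ' = γ_sat − γ_w while the driving shear stress uses γ_sat:
FS = [c' + γ' z cos²β tanφ'] / [γ_sat z sinβ cosβ]
γ' = 21.2 − 9.81 = 11.39 kN/m³
Numerator = 6.9 + 11.39·3.0·cos²14.1°·tan30.0° = 6.9 + 11.39·3.0·0.9407·0.5774 = 25.457 kPa
Denominator = 21.2·3.0·sin14.1°·cos14.1° = 21.2·3.0·0.2436·0.9699 = 15.027 kPa
FS = 25.457 / 15.027 = 1.694

FS = 1.69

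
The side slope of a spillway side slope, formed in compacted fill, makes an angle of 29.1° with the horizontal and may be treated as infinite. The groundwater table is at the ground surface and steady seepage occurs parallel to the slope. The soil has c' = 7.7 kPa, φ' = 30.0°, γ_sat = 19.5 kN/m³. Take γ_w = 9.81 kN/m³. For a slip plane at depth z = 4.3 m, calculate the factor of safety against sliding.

With seepage parallel to the slope and the water table at the surface, the effective normal stress on the slip plane uses the buoyant unit weight γ' = γ_sat − γ_w while the driving shear stress uses γ_sat:
FS = [c' + γ' z cos²β tanφ'] / [γ_sat z sinβ cosβ]
γ' = 19.5 − 9.81 = 9.69 kN/m³
Numerator = 7.7 + 9.69·4.3·cos²29.1°·tan30.0° = 7.7 + 9.69·4.3·0.7635·0.5774 = 26.067 kPa
Denominator = 19.5·4.3·sin29.1°·cos29.1° = 19.5·4.3·0.4863·0.8738 = 35.632 kPa
FS = 26.067 / 35.632 = 0.732

FS = 0.73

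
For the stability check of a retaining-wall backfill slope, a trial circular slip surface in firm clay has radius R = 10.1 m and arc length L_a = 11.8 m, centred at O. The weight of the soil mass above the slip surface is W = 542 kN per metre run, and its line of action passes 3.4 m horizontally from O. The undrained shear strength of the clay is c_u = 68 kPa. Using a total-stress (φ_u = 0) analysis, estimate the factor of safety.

Taking moments about the centre O, the resisting moment is provided by the undrained shear strength acting along the arc:
M_R = c_u·L_a·R = 68·11.80·10.1 = 8104.2 kN·m/m
M_D = W·d = 542·3.4 = 1842.8 kN·m/m
FS = M_R / M_D = 8104.2 / 1842.8 = 4.398

FS = 4.40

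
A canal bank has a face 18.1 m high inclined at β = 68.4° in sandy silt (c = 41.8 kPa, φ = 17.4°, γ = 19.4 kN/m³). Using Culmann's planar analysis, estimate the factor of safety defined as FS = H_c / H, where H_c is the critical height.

H_c = (4c/γ) · sinβ cosφ / [1 − cos(β − φ)]
    = (4·41.8/19.4) · sin68.4°·cos17.4° / [1 − cos51.0°]
    = 8.619 · 0.8872 / 0.3707 = 20.63 m
FS = H_c / H = 20.63 / 18.1 = 1.140

FS = 1.14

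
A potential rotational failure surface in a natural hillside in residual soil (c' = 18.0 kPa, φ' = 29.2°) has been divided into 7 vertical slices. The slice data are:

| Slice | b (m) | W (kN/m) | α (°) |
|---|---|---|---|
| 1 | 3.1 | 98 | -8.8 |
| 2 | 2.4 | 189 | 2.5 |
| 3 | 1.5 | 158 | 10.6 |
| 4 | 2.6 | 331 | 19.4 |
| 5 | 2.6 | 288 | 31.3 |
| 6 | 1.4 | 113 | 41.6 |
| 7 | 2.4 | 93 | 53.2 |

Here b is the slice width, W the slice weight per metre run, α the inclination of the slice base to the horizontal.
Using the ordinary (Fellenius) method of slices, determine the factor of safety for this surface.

Ordinary method of slices: FS = Σ[c'·Δl_i + (W_i cosα_i)·tanφ'] / Σ W_i sinα_i, with Δl_i = b_i / cosα_i.
Slice 1: Δl = 3.1/cos(-8.8°) = 3.137 m; N'_1 = 98·cos(-8.8°) = 96.8; c'Δl = 56.46; W sinα = -15.0
Slice 2: Δl = 2.4/cos2.5° = 2.402 m; N'_2 = 189·cos2.5° = 188.8; c'Δl = 43.24; W sinα = 8.2
Slice 3: Δl = 1.5/cos10.6° = 1.526 m; N'_3 = 158·cos10.6° = 155.3; c'Δl = 27.47; W sinα = 29.1
Slice 4: Δl = 2.6/cos19.4° = 2.757 m; N'_4 = 331·cos19.4° = 312.2; c'Δl = 49.62; W sinα = 109.9
Slice 5: Δl = 2.6/cos31.3° = 3.043 m; N'_5 = 288·cos31.3° = 246.1; c'Δl = 54.77; W sinα = 149.6
Slice 6: Δl = 1.4/cos41.6° = 1.872 m; N'_6 = 113·cos41.6° = 84.5; c'Δl = 33.70; W sinα = 75.0
Slice 7: Δl = 2.4/cos53.2° = 4.007 m; N'_7 = 93·cos53.2° = 55.7; c'Δl = 72.12; W sinα = 74.5
Σc'Δl = 337.4 kN/m; ΣN' = 1139.5 kN/m; ΣW sinα = 431.4 kN/m
Resisting = 337.4 + 1139.5·tan29.2° = 337.4 + 636.8 = 974.2 kN/m
FS = 974.2 / 431.4 = 2.258

FS = 2.26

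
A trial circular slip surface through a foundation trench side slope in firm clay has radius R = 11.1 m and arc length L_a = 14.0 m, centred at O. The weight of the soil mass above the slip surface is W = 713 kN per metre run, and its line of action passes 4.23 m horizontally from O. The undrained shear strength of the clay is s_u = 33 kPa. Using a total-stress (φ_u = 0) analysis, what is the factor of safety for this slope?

FS = 1.70

Taking moments about the centre O, the resisting moment is provided by the undrained shear strength acting along the arc:
M_R = s_u·L_a·R = 33·14.00·11.1 = 5128.2 kN·m/m
M_D = W·d = 713·4.23 = 3016.0 kN·m/m
FS = M_R / M_D = 5128.2 / 3016.0 = 1.700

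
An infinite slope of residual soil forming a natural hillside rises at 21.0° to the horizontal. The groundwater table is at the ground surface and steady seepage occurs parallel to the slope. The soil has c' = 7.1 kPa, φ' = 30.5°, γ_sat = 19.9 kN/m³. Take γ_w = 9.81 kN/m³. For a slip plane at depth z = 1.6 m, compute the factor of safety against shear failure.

With seepage parallel to the slope and the water table at the surface, the effective normal stress on the slip plane uses the buoyant unit weight γ' = γ_sat − γ_w while the driving shear stress uses γ_sat:
FS = [c' + γ' z cos²β tanφ'] / [γ_sat z sinβ cosβ]
γ' = 19.9 − 9.81 = 10.09 kN/m³
Numerator = 7.1 + 10.09·1.6·cos²21.0°·tan30.5° = 7.1 + 10.09·1.6·0.8716·0.5890 = 15.388 kPa
Denominator = 19.9·1.6·sin21.0°·cos21.0° = 19.9·1.6·0.3584·0.9336 = 10.653 kPa
FS = 15.388 / 10.653 = 1.445

FS = 1.44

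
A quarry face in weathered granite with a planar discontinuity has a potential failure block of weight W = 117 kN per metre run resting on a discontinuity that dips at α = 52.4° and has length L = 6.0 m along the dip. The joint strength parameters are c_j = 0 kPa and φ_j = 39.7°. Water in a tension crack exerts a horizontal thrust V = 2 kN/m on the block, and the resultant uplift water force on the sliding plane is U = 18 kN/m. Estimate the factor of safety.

Resolving the block weight along and normal to the plane and applying the Mohr–Coulomb strength on the joint:
N' = W cosα − U − V sinα = 117·cos52.4° − 18 − 2·sin52.4° = 51.8 kN/m
Driving force T = W sinα + V cosα = 117·sin52.4° + 2·cos52.4° = 93.9 kN/m
Resisting force R = c_j·L + N'·tanφ_j = 0·6.0 + 51.8·tan39.7° = 0.0 + 43.0 = 43.0 kN/m
FS = R / T = 43.0 / 93.9 = 0.458

FS = 0.46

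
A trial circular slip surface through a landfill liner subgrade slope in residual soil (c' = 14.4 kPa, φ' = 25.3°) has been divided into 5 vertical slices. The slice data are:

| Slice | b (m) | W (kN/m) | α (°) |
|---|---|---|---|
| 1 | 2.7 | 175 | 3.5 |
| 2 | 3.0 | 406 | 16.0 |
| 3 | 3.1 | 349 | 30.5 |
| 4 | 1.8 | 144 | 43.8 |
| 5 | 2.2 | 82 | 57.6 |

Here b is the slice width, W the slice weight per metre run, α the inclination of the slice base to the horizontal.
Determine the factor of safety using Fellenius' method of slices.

FS = 1.51

Ordinary method of slices: FS = Σ[c'·Δl_i + (W_i cosα_i)·tanφ'] / Σ W_i sinα_i, with Δl_i = b_i / cosα_i.
Slice 1: Δl = 2.7/cos3.5° = 2.705 m; N'_1 = 175·cos3.5° = 174.7; c'Δl = 38.95; W sinα = 10.7
Slice 2: Δl = 3.0/cos16.0° = 3.121 m; N'_2 = 406·cos16.0° = 390.3; c'Δl = 44.94; W sinα = 111.9
Slice 3: Δl = 3.1/cos30.5° = 3.598 m; N'_3 = 349·cos30.5° = 300.7; c'Δl = 51.81; W sinα = 177.1
Slice 4: Δl = 1.8/cos43.8° = 2.494 m; N'_4 = 144·cos43.8° = 103.9; c'Δl = 35.91; W sinα = 99.7
Slice 5: Δl = 2.2/cos57.6° = 4.106 m; N'_5 = 82·cos57.6° = 43.9; c'Δl = 59.12; W sinα = 69.2
Σc'Δl = 230.7 kN/m; ΣN' = 1013.5 kN/m; ΣW sinα = 468.6 kN/m
Resisting = 230.7 + 1013.5·tan25.3° = 230.7 + 479.1 = 709.8 kN/m
FS = 709.8 / 468.6 = 1.515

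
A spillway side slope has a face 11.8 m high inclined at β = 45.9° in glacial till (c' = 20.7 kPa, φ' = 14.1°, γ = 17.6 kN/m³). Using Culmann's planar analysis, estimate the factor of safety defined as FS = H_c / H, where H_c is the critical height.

H_c = (4c'/γ) · sinβ cosφ' / [1 − cos(β − φ')]
    = (4·20.7/17.6) · sin45.9°·cos14.1° / [1 − cos31.8°]
    = 4.705 · 0.6965 / 0.1501 = 21.83 m
FS = H_c / H = 21.83 / 11.8 = 1.850

FS = 1.85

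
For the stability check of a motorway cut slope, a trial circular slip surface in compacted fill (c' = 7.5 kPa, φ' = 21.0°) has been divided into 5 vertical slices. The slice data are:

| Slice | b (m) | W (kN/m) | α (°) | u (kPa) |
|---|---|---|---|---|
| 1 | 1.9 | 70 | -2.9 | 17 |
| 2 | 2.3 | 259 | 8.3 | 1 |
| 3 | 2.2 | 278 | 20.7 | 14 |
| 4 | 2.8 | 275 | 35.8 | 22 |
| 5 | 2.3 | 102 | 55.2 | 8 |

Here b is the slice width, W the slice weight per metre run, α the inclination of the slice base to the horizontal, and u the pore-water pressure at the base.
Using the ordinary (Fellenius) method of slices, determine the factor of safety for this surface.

FS = 0.98

Ordinary method of slices: FS = Σ[c'·Δl_i + (W_i cosα_i − u_i·Δl_i)·tanφ'] / Σ W_i sinα_i, with Δl_i = b_i / cosα_i.
Slice 1: Δl = 1.9/cos(-2.9°) = 1.902 m; N'_1 = 70·cos(-2.9°) − 17·1.902 = 37.6; c'Δl = 14.27; W sinα = -3.5
Slice 2: Δl = 2.3/cos8.3° = 2.324 m; N'_2 = 259·cos8.3° − 1·2.324 = 254.0; c'Δl = 17.43; W sinα = 37.4
Slice 3: Δl = 2.2/cos20.7° = 2.352 m; N'_3 = 278·cos20.7° − 14·2.352 = 227.1; c'Δl = 17.64; W sinα = 98.3
Slice 4: Δl = 2.8/cos35.8° = 3.452 m; N'_4 = 275·cos35.8° − 22·3.452 = 147.1; c'Δl = 25.89; W sinα = 160.9
Slice 5: Δl = 2.3/cos55.2° = 4.030 m; N'_5 = 102·cos55.2° − 8·4.030 = 26.0; c'Δl = 30.23; W sinα = 83.8
Σc'Δl = 105.5 kN/m; ΣN' = 691.7 kN/m; ΣW sinα = 376.7 kN/m
Resisting = 105.5 + 691.7·tan21.0° = 105.5 + 265.5 = 371.0 kN/m
FS = 371.0 / 376.7 = 0.985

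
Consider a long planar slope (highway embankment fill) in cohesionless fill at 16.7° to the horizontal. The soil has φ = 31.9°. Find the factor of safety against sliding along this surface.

For a dry cohesionless infinite slope the factor of safety is FS = tanφ / tanβ.
FS = tan31.9° / tan16.7° = 0.6224 / 0.3000 = 2.075

FS = 2.07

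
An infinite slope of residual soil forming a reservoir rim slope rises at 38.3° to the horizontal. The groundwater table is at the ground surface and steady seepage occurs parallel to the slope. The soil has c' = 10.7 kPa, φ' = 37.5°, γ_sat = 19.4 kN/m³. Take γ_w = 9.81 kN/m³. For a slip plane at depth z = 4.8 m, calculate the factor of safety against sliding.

FS = 0.72

With seepage parallel to the slope and the water table at the surface, the effective normal stress on the slip plane uses the buoyant unit weight γ' = γ_sat − γ_w while the driving shear stress uses γ_sat:
FS = [c' + γ' z cos²β tanφ'] / [γ_sat z sinβ cosβ]
γ' = 19.4 − 9.81 = 9.59 kN/m³
Numerator = 10.7 + 9.59·4.8·cos²38.3°·tan37.5° = 10.7 + 9.59·4.8·0.6159·0.7673 = 32.454 kPa
Denominator = 19.4·4.8·sin38.3°·cos38.3° = 19.4·4.8·0.6198·0.7848 = 45.292 kPa
FS = 32.454 / 45.292 = 0.717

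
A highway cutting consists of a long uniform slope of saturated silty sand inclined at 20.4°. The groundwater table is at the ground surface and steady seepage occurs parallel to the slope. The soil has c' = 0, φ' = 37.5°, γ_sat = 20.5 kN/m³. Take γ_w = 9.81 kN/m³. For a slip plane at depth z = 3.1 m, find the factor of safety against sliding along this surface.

FS = 1.08

With seepage parallel to the slope and the water table at the surface, the effective normal stress on the slip plane uses the buoyant unit weight γ' = γ_sat − γ_w while the driving shear stress uses γ_sat:
FS = [c' + γ' z cos²β tanφ'] / [γ_sat z sinβ cosβ]
(For c' = 0 this reduces to FS = (γ'/γ_sat)·tanφ'/tanβ.)
γ' = 20.5 − 9.81 = 10.69 kN/m³
Numerator = 0.0 + 10.69·3.1·cos²20.4°·tan37.5° = 0.0 + 10.69·3.1·0.8785·0.7673 = 22.339 kPa
Denominator = 20.5·3.1·sin20.4°·cos20.4° = 20.5·3.1·0.3486·0.9373 = 20.762 kPa
FS = 22.339 / 20.762 = 1.076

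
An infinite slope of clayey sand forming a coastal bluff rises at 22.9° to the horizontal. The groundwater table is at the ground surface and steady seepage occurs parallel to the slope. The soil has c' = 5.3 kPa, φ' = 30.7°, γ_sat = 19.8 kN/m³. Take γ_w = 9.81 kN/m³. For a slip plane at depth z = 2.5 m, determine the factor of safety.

With seepage parallel to the slope and the water table at the surface, the effective normal stress on the slip plane uses the buoyant unit weight γ' = γ_sat − γ_w while the driving shear stress uses γ_sat:
FS = [c' + γ' z cos²β tanφ'] / [γ_sat z sinβ cosβ]
γ' = 19.8 − 9.81 = 9.99 kN/m³
Numerator = 5.3 + 9.99·2.5·cos²22.9°·tan30.7° = 5.3 + 9.99·2.5·0.8486·0.5938 = 17.884 kPa
Denominator = 19.8·2.5·sin22.9°·cos22.9° = 19.8·2.5·0.3891·0.9212 = 17.744 kPa
FS = 17.884 / 17.744 = 1.008

FS = 1.01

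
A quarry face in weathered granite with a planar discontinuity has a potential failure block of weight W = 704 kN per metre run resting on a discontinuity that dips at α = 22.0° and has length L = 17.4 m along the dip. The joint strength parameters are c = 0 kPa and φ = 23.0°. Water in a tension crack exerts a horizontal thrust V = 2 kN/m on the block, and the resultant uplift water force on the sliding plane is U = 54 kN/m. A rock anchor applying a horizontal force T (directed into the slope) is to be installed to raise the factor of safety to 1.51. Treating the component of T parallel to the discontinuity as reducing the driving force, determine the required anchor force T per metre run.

T = 94 kN/m

Resolving forces along and normal to the sliding plane, with the horizontal anchor force T adding T·sinα to the effective normal force and T·cosα acting up the plane against the driving force:
FS = [cL + (W cosα − U − V sinα + T sinα) tanφ] / [W sinα + V cosα − T cosα]
Without the anchor: N' = 598.0 kN/m, driving T_d = 265.6 kN/m, resisting R = 0·17.4 + 598.0·tan23.0° = 253.8 kN/m, FS = 0.96.
Setting FS = 1.51 and solving for T:
1.51·(265.6 − T cos22.0°) = 253.8 + T sin22.0°·tan23.0°
T·(sin22.0°·tan23.0° + 1.51·cos22.0°) = 1.51·265.6 − 253.8
T·(0.3746·0.4245 + 1.51·0.9272) = 401.0 − 253.8 = 147.2
T·1.5591 = 147.2
T = 94.4 kN/m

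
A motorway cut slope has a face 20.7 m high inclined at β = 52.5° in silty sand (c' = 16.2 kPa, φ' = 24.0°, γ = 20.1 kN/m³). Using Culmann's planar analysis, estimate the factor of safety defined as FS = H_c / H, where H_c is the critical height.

H_c = (4c'/γ) · sinβ cosφ' / [1 − cos(β − φ')]
    = (4·16.2/20.1) · sin52.5°·cos24.0° / [1 − cos28.5°]
    = 3.224 · 0.7248 / 0.1212 = 19.28 m
FS = H_c / H = 19.28 / 20.7 = 0.931

FS = 0.93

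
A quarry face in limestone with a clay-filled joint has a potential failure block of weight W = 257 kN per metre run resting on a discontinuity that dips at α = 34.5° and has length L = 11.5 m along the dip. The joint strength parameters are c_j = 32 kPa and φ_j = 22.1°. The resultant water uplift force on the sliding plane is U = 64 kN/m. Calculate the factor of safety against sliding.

Resolving the block weight along and normal to the plane and applying the Mohr–Coulomb strength on the joint:
N' = W cosα − U = 257·cos34.5° − 64 = 147.8 kN/m
Driving force T = W sinα = 257·sin34.5° = 145.6 kN/m
Resisting force R = c_j·L + N'·tanφ_j = 32·11.5 + 147.8·tan22.1° = 368.0 + 60.0 = 428.0 kN/m
FS = R / T = 428.0 / 145.6 = 2.940

FS = 2.94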